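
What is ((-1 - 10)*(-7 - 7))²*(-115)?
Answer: -2727340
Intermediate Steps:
((-1 - 10)*(-7 - 7))²*(-115) = (-11*(-14))²*(-115) = 154²*(-115) = 23716*(-115) = -2727340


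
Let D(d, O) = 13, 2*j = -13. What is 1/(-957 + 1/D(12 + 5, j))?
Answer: -13/12440 ≈ -0.0010450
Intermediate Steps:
j = -13/2 (j = (1/2)*(-13) = -13/2 ≈ -6.5000)
1/(-957 + 1/D(12 + 5, j)) = 1/(-957 + 1/13) = 1/(-12440/13) = -13/12440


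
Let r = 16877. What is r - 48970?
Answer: -32093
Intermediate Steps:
r - 48970 = 16877 - 48970 = -32093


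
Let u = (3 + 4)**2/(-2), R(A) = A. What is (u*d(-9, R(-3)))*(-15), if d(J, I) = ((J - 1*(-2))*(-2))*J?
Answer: -46305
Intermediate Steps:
d(J, I) = J*(-4 - 2*J) (d(J, I) = ((J + 2)*(-2))*J = ((2 + J)*(-2))*J = (-4 - 2*J)*J = J*(-4 - 2*J))
u = -49/2 (u = -1/2*7**2 = -1/2*49 = -49/2 ≈ -24.500)
(u*d(-9, R(-3)))*(-15) = -(-49)*(-9)*(2 - 9)*(-15) = -(-49)*(-9)*(-7)*(-15) = -49/2*(-126)*(-15) = 3087*(-15) = -46305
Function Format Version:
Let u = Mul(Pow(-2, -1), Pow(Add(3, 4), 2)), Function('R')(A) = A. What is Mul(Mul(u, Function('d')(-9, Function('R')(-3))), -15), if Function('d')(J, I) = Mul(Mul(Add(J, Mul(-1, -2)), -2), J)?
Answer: -46305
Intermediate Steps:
Function('d')(J, I) = Mul(J, Add(-4, Mul(-2, J))) (Function('d')(J, I) = Mul(Mul(Add(J, 2), -2), J) = Mul(Mul(Add(2, J), -2), J) = Mul(Add(-4, Mul(-2, J)), J) = Mul(J, Add(-4, Mul(-2, J))))
u = Rational(-49, 2) (u = Mul(Rational(-1, 2), Pow(7, 2)) = Mul(Rational(-1, 2), 49) = Rational(-49, 2) ≈ -24.500)
Mul(Mul(u, Function('d')(-9, Function('R')(-3))), -15) = Mul(Mul(Rational(-49, 2), Mul(-2, -9, Add(2, -9))), -15) = Mul(Mul(Rational(-49, 2), Mul(-2, -9, -7)), -15) = Mul(Mul(Rational(-49, 2), -126), -15) = Mul(3087, -15) = -46305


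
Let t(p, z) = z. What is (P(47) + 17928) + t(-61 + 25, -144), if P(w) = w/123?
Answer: 2187479/123 ≈ 17784.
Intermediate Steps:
P(w) = w/123 (P(w) = w*(1/123) = w/123)
(P(47) + 17928) + t(-61 + 25, -144) = ((1/123)*47 + 17928) - 144 = (47/123 + 17928) - 144 = 2205191/123 - 144 = 2187479/123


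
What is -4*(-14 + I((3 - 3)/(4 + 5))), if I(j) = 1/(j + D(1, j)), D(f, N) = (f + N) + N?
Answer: 52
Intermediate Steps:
D(f, N) = f + 2*N (D(f, N) = (N + f) + N = f + 2*N)
I(j) = 1/(1 + 3*j) (I(j) = 1/(j + (1 + 2*j)) = 1/(1 + 3*j))
-4*(-14 + I((3 - 3)/(4 + 5))) = -4*(-14 + 1/(1 + 3*((3 - 3)/(4 + 5)))) = -4*(-14 + 1/(1 + 3*(0/9))) = -4*(-14 + 1/(1 + 3*(0*(⅑)))) = -4*(-14 + 1/(1 + 3*0)) = -4*(-14 + 1/(1 + 0)) = -4*(-14 + 1/1) = -4*(-14 + 1) = -4*(-13) = 52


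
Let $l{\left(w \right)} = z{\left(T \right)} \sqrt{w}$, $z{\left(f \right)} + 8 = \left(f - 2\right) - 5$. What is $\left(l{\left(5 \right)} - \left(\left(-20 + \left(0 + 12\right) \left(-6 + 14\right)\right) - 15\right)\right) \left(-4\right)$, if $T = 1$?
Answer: $244 + 56 \sqrt{5} \approx 369.22$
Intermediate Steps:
$z{\left(f \right)} = -15 + f$ ($z{\left(f \right)} = -8 + \left(\left(f - 2\right) - 5\right) = -8 + \left(\left(-2 + f\right) - 5\right) = -8 + \left(-7 + f\right) = -15 + f$)
$l{\left(w \right)} = - 14 \sqrt{w}$ ($l{\left(w \right)} = \left(-15 + 1\right) \sqrt{w} = - 14 \sqrt{w}$)
$\left(l{\left(5 \right)} - \left(\left(-20 + \left(0 + 12\right) \left(-6 + 14\right)\right) - 15\right)\right) \left(-4\right) = \left(- 14 \sqrt{5} - \left(\left(-20 + \left(0 + 12\right) \left(-6 + 14\right)\right) - 15\right)\right) \left(-4\right) = \left(- 14 \sqrt{5} - \left(\left(-20 + 12 \cdot 8\right) - 15\right)\right) \left(-4\right) = \left(- 14 \sqrt{5} - \left(\left(-20 + 96\right) - 15\right)\right) \left(-4\right) = \left(- 14 \sqrt{5} - \left(76 - 15\right)\right) \left(-4\right) = \left(- 14 \sqrt{5} - 61\right) \left(-4\right) = \left(-61 - 14 \sqrt{5}\right) \left(-4\right) = 244 + 56 \sqrt{5}$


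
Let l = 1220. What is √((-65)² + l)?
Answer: 33*√5 ≈ 73.790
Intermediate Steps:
√((-65)² + l) = √((-65)² + 1220) = √(4225 + 1220) = √5445 = 33*√5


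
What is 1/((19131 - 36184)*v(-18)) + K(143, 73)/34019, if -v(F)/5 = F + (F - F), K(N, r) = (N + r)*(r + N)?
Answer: 71606195101/52211340630 ≈ 1.3715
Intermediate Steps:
K(N, r) = (N + r)**2 (K(N, r) = (N + r)*(N + r) = (N + r)**2)
v(F) = -5*F (v(F) = -5*(F + (F - F)) = -5*(F + 0) = -5*F)
1/((19131 - 36184)*v(-18)) + K(143, 73)/34019 = 1/((19131 - 36184)*((-5*(-18)))) + (143 + 73)**2/34019 = 1/(-17053*90) + 216**2*(1/34019) = -1/17053*1/90 + 46656*(1/34019) = -1/1534770 + 46656/34019 = 71606195101/52211340630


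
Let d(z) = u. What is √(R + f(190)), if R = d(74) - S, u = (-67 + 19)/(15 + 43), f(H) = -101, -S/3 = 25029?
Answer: √63062530/29 ≈ 273.83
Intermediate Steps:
S = -75087 (S = -3*25029 = -75087)
u = -24/29 (u = -48/58 = -48*1/58 = -24/29 ≈ -0.82759)
d(z) = -24/29
R = 2177499/29 (R = -24/29 - 1*(-75087) = -24/29 + 75087 = 2177499/29 ≈ 75086.)
√(R + f(190)) = √(2177499/29 - 101) = √(2174570/29) = √63062530/29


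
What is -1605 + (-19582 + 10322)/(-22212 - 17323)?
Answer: -12688883/7907 ≈ -1604.8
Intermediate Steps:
-1605 + (-19582 + 10322)/(-22212 - 17323) = -1605 - 9260/(-39535) = -1605 - 9260*(-1/39535) = -1605 + 1852/7907 = -12688883/7907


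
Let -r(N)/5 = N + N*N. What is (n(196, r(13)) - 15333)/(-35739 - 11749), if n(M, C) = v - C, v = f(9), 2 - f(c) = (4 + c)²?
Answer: 7295/23744 ≈ 0.30724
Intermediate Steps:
f(c) = 2 - (4 + c)²
r(N) = -5*N - 5*N² (r(N) = -5*(N + N*N) = -5*(N + N²) = -5*N - 5*N²)
v = -167 (v = 2 - (4 + 9)² = 2 - 1*13² = 2 - 1*169 = 2 - 169 = -167)
n(M, C) = -167 - C
(n(196, r(13)) - 15333)/(-35739 - 11749) = ((-167 - (-5)*13*(1 + 13)) - 15333)/(-35739 - 11749) = ((-167 - (-5)*13*14) - 15333)/(-47488) = ((-167 - 1*(-910)) - 15333)*(-1/47488) = ((-167 + 910) - 15333)*(-1/47488) = (743 - 15333)*(-1/47488) = -14590*(-1/47488) = 7295/23744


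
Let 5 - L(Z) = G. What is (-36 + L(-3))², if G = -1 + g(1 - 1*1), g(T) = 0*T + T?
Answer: 900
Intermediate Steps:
g(T) = T (g(T) = 0 + T = T)
G = -1 (G = -1 + (1 - 1*1) = -1 + (1 - 1) = -1 + 0 = -1)
L(Z) = 6 (L(Z) = 5 - 1*(-1) = 5 + 1 = 6)
(-36 + L(-3))² = (-36 + 6)² = (-30)² = 900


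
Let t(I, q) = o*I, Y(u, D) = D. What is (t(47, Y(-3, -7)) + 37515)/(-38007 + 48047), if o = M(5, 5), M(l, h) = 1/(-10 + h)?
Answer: 23441/6275 ≈ 3.7356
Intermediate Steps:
o = -⅕ (o = 1/(-10 + 5) = 1/(-5) = -⅕ ≈ -0.20000)
t(I, q) = -I/5
(t(47, Y(-3, -7)) + 37515)/(-38007 + 48047) = (-⅕*47 + 37515)/(-38007 + 48047) = (-47/5 + 37515)/10040 = (187528/5)*(1/10040) = 23441/6275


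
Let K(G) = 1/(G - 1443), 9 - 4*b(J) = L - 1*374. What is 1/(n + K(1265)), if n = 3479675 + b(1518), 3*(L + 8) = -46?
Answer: 1068/3716401385 ≈ 2.8737e-7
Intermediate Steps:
L = -70/3 (L = -8 + (⅓)*(-46) = -8 - 46/3 = -70/3 ≈ -23.333)
b(J) = 1219/12 (b(J) = 9/4 - (-70/3 - 1*374)/4 = 9/4 - (-70/3 - 374)/4 = 9/4 - ¼*(-1192/3) = 9/4 + 298/3 = 1219/12)
n = 41757319/12 (n = 3479675 + 1219/12 = 41757319/12 ≈ 3.4798e+6)
K(G) = 1/(-1443 + G)
1/(n + K(1265)) = 1/(41757319/12 + 1/(-1443 + 1265)) = 1/(41757319/12 + 1/(-178)) = 1/(41757319/12 - 1/178) = 1/(3716401385/1068) = 1068/3716401385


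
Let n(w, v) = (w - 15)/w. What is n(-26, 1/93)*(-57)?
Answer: -2337/26 ≈ -89.885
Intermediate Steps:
n(w, v) = (-15 + w)/w
n(-26, 1/93)*(-57) = ((-15 - 26)/(-26))*(-57) = -1/26*(-41)*(-57) = (41/26)*(-57) = -2337/26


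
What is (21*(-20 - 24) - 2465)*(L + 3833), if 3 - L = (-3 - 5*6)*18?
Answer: -15013270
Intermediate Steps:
L = 597 (L = 3 - (-3 - 5*6)*18 = 3 - (-3 - 30)*18 = 3 - (-33)*18 = 3 - 1*(-594) = 3 + 594 = 597)
(21*(-20 - 24) - 2465)*(L + 3833) = (21*(-20 - 24) - 2465)*(597 + 3833) = (21*(-44) - 2465)*4430 = (-924 - 2465)*4430 = -3389*4430 = -15013270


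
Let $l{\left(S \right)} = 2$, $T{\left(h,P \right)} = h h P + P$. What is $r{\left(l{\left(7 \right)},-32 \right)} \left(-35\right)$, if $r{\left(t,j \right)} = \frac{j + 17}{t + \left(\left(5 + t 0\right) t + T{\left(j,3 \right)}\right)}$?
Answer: $\frac{25}{147} \approx 0.17007$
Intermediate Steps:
$T{\left(h,P \right)} = P + P h^{2}$ ($T{\left(h,P \right)} = h^{2} P + P = P h^{2} + P = P + P h^{2}$)
$r{\left(t,j \right)} = \frac{17 + j}{3 + 3 j^{2} + 6 t}$ ($r{\left(t,j \right)} = \frac{j + 17}{t + \left(\left(5 + t 0\right) t + 3 \left(1 + j^{2}\right)\right)} = \frac{17 + j}{t + \left(\left(5 + 0\right) t + \left(3 + 3 j^{2}\right)\right)} = \frac{17 + j}{t + \left(5 t + \left(3 + 3 j^{2}\right)\right)} = \frac{17 + j}{t + \left(3 + 3 j^{2} + 5 t\right)} = \frac{17 + j}{3 + 3 j^{2} + 6 t}$)
$r{\left(l{\left(7 \right)},-32 \right)} \left(-35\right) = \frac{17 - 32}{3 \left(1 + \left(-32\right)^{2} + 2 \cdot 2\right)} \left(-35\right) = \frac{1}{3} \frac{1}{1 + 1024 + 4} \left(-15\right) \left(-35\right) = \frac{1}{3} \cdot \frac{1}{1029} \left(-15\right) \left(-35\right) = \left(- \frac{5}{1029}\right) \left(-35\right) = \frac{25}{147}$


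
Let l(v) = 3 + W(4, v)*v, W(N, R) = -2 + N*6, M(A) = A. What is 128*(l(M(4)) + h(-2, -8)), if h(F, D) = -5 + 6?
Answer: 11776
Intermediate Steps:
W(N, R) = -2 + 6*N
h(F, D) = 1
l(v) = 3 + 22*v (l(v) = 3 + (-2 + 6*4)*v = 3 + (-2 + 24)*v = 3 + 22*v)
128*(l(M(4)) + h(-2, -8)) = 128*((3 + 22*4) + 1) = 128*((3 + 88) + 1) = 128*(91 + 1) = 128*92 = 11776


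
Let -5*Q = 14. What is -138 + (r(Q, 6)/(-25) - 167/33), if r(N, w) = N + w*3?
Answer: -592633/4125 ≈ -143.67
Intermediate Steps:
Q = -14/5 (Q = -1/5*14 = -14/5 ≈ -2.8000)
r(N, w) = N + 3*w
-138 + (r(Q, 6)/(-25) - 167/33) = -138 + ((-14/5 + 3*6)/(-25) - 167/33) = -138 + ((-14/5 + 18)*(-1/25) - 167*1/33) = -138 + ((76/5)*(-1/25) - 167/33) = -138 + (-76/125 - 167/33) = -138 - 23383/4125 = -592633/4125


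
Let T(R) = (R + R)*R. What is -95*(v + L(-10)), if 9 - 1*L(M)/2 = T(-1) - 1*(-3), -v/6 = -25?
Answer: -15010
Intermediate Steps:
v = 150 (v = -6*(-25) = 150)
T(R) = 2*R**2 (T(R) = (2*R)*R = 2*R**2)
L(M) = 8 (L(M) = 18 - 2*(2*(-1)**2 - 1*(-3)) = 18 - 2*(2*1 + 3) = 18 - 2*(2 + 3) = 18 - 2*5 = 18 - 10 = 8)
-95*(v + L(-10)) = -95*(150 + 8) = -95*158 = -15010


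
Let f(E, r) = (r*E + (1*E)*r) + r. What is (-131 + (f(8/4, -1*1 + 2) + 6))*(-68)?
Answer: 8160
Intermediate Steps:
f(E, r) = r + 2*E*r (f(E, r) = (E*r + E*r) + r = 2*E*r + r = r + 2*E*r)
(-131 + (f(8/4, -1*1 + 2) + 6))*(-68) = (-131 + ((-1*1 + 2)*(1 + 2*(8/4)) + 6))*(-68) = (-131 + ((-1 + 2)*(1 + 2*(8*(¼))) + 6))*(-68) = (-131 + (1*(1 + 2*2) + 6))*(-68) = (-131 + (1*(1 + 4) + 6))*(-68) = (-131 + (1*5 + 6))*(-68) = (-131 + (5 + 6))*(-68) = (-131 + 11)*(-68) = -120*(-68) = 8160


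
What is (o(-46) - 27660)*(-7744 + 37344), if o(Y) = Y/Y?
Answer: -818706400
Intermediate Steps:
o(Y) = 1
(o(-46) - 27660)*(-7744 + 37344) = (1 - 27660)*(-7744 + 37344) = -27659*29600 = -818706400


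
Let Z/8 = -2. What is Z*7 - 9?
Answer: -121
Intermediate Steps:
Z = -16 (Z = 8*(-2) = -16)
Z*7 - 9 = -16*7 - 9 = -112 - 9 = -121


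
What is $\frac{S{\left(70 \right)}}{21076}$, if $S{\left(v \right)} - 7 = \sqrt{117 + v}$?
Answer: $\frac{7}{21076} + \frac{\sqrt{187}}{21076} \approx 0.00098096$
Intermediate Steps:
$S{\left(v \right)} = 7 + \sqrt{117 + v}$
$\frac{S{\left(70 \right)}}{21076} = \frac{7 + \sqrt{117 + 70}}{21076} = \left(7 + \sqrt{187}\right) \frac{1}{21076} = \frac{7}{21076} + \frac{\sqrt{187}}{21076}$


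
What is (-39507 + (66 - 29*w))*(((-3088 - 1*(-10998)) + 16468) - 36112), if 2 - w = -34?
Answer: 475050990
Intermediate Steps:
w = 36 (w = 2 - 1*(-34) = 2 + 34 = 36)
(-39507 + (66 - 29*w))*(((-3088 - 1*(-10998)) + 16468) - 36112) = (-39507 + (66 - 29*36))*(((-3088 - 1*(-10998)) + 16468) - 36112) = (-39507 + (66 - 1044))*(((-3088 + 10998) + 16468) - 36112) = (-39507 - 978)*((7910 + 16468) - 36112) = -40485*(24378 - 36112) = -40485*(-11734) = 475050990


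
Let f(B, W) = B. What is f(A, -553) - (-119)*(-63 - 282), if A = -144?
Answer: -41199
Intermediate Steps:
f(A, -553) - (-119)*(-63 - 282) = -144 - (-119)*(-63 - 282) = -144 - (-119)*(-345) = -144 - 1*41055 = -144 - 41055 = -41199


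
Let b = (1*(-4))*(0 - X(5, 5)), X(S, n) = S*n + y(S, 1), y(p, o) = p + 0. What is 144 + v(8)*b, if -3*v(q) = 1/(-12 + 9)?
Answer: 472/3 ≈ 157.33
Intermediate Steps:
v(q) = 1/9 (v(q) = -1/(3*(-12 + 9)) = -1/3/(-3) = -1/3*(-1/3) = 1/9)
y(p, o) = p
X(S, n) = S + S*n (X(S, n) = S*n + S = S + S*n)
b = 120 (b = (1*(-4))*(0 - 5*(1 + 5)) = -4*(0 - 5*6) = -4*(0 - 1*30) = -4*(0 - 30) = -4*(-30) = 120)
144 + v(8)*b = 144 + (1/9)*120 = 144 + 40/3 = 472/3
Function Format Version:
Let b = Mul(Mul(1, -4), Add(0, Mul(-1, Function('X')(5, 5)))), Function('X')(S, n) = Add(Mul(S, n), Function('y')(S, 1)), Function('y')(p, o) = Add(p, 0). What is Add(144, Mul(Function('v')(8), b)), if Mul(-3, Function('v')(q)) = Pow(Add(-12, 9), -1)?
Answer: Rational(472, 3) ≈ 157.33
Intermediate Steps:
Function('v')(q) = Rational(1, 9) (Function('v')(q) = Mul(Rational(-1, 3), Pow(Add(-12, 9), -1)) = Mul(Rational(-1, 3), Pow(-3, -1)) = Mul(Rational(-1, 3), Rational(-1, 3)) = Rational(1, 9))
Function('y')(p, o) = p
Function('X')(S, n) = Add(S, Mul(S, n)) (Function('X')(S, n) = Add(Mul(S, n), S) = Add(S, Mul(S, n)))
b = 120 (b = Mul(Mul(1, -4), Add(0, Mul(-1, Mul(5, Add(1, 5))))) = Mul(-4, Add(0, Mul(-1, Mul(5, 6)))) = Mul(-4, Add(0, Mul(-1, 30))) = Mul(-4, Add(0, -30)) = Mul(-4, -30) = 120)
Add(144, Mul(Function('v')(8), b)) = Add(144, Mul(Rational(1, 9), 120)) = Add(144, Rational(40, 3)) = Rational(472, 3)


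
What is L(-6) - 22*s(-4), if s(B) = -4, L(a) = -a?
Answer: 94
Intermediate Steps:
L(-6) - 22*s(-4) = -1*(-6) - 22*(-4) = 6 + 88 = 94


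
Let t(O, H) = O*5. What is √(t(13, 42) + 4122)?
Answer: √4187 ≈ 64.707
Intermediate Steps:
t(O, H) = 5*O
√(t(13, 42) + 4122) = √(5*13 + 4122) = √(65 + 4122) = √4187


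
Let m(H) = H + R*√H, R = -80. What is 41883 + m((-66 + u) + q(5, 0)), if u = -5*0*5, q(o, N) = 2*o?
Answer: 41827 - 160*I*√14 ≈ 41827.0 - 598.67*I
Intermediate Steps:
u = 0 (u = 0*5 = 0)
m(H) = H - 80*√H
41883 + m((-66 + u) + q(5, 0)) = 41883 + (((-66 + 0) + 2*5) - 80*√((-66 + 0) + 2*5)) = 41883 + ((-66 + 10) - 80*√(-66 + 10)) = 41883 + (-56 - 160*I*√14) = 41827 - 160*I*√14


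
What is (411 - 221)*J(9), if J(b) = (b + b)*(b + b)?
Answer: 61560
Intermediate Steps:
J(b) = 4*b² (J(b) = (2*b)*(2*b) = 4*b²)
(411 - 221)*J(9) = (411 - 221)*(4*9²) = 190*(4*81) = 190*324 = 61560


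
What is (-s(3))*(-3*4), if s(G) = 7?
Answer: 84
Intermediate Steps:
(-s(3))*(-3*4) = (-1*7)*(-3*4) = -7*(-12) = 84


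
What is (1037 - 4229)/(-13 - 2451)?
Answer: 57/44 ≈ 1.2955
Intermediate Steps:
(1037 - 4229)/(-13 - 2451) = -3192/(-2464) = -3192*(-1/2464) = 57/44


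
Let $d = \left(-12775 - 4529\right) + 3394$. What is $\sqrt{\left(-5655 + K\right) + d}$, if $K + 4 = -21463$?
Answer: $2 i \sqrt{10258} \approx 202.56 i$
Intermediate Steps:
$K = -21467$ ($K = -4 - 21463 = -21467$)
$d = -13910$ ($d = -17304 + 3394 = -13910$)
$\sqrt{\left(-5655 + K\right) + d} = \sqrt{\left(-5655 - 21467\right) - 13910} = \sqrt{-27122 - 13910} = \sqrt{-41032} = 2 i \sqrt{10258}$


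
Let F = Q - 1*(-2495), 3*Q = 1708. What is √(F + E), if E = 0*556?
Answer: √27579/3 ≈ 55.356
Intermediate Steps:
Q = 1708/3 (Q = (⅓)*1708 = 1708/3 ≈ 569.33)
E = 0
F = 9193/3 (F = 1708/3 - 1*(-2495) = 1708/3 + 2495 = 9193/3 ≈ 3064.3)
√(F + E) = √(9193/3 + 0) = √(9193/3) = √27579/3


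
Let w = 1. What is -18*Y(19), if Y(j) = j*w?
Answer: -342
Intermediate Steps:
Y(j) = j (Y(j) = j*1 = j)
-18*Y(19) = -18*19 = -342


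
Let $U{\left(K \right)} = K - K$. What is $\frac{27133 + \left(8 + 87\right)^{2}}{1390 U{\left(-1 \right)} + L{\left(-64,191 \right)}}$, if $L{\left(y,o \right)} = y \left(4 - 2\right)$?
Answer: $- \frac{18079}{64} \approx -282.48$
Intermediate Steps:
$L{\left(y,o \right)} = 2 y$ ($L{\left(y,o \right)} = y 2 = 2 y$)
$U{\left(K \right)} = 0$
$\frac{27133 + \left(8 + 87\right)^{2}}{1390 U{\left(-1 \right)} + L{\left(-64,191 \right)}} = \frac{27133 + \left(8 + 87\right)^{2}}{1390 \cdot 0 + 2 \left(-64\right)} = \frac{27133 + 95^{2}}{0 - 128} = \frac{27133 + 9025}{-128} = 36158 \left(- \frac{1}{128}\right) = - \frac{18079}{64}$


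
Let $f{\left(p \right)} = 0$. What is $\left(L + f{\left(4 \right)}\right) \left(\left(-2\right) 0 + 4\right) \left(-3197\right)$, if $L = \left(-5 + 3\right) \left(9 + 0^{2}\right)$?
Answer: $230184$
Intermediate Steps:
$L = -18$ ($L = - 2 \left(9 + 0\right) = \left(-2\right) 9 = -18$)
$\left(L + f{\left(4 \right)}\right) \left(\left(-2\right) 0 + 4\right) \left(-3197\right) = \left(-18 + 0\right) \left(\left(-2\right) 0 + 4\right) \left(-3197\right) = - 18 \left(0 + 4\right) \left(-3197\right) = \left(-18\right) 4 \left(-3197\right) = \left(-72\right) \left(-3197\right) = 230184$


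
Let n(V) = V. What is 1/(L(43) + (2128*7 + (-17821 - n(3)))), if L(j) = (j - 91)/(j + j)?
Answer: -43/125928 ≈ -0.00034146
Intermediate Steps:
L(j) = (-91 + j)/(2*j) (L(j) = (-91 + j)/((2*j)) = (-91 + j)*(1/(2*j)) = (-91 + j)/(2*j))
1/(L(43) + (2128*7 + (-17821 - n(3)))) = 1/((½)*(-91 + 43)/43 + (2128*7 + (-17821 - 1*3))) = 1/((½)*(1/43)*(-48) + (14896 + (-17821 - 3))) = 1/(-24/43 + (14896 - 17824)) = 1/(-24/43 - 2928) = 1/(-125928/43) = -43/125928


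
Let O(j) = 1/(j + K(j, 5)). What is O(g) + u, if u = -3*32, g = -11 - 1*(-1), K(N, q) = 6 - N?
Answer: -575/6 ≈ -95.833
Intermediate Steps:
g = -10 (g = -11 + 1 = -10)
u = -96
O(j) = ⅙ (O(j) = 1/(j + (6 - j)) = 1/6 = ⅙)
O(g) + u = ⅙ - 96 = -575/6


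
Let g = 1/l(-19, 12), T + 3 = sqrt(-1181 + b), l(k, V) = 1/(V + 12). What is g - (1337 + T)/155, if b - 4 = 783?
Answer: 2386/155 - I*sqrt(394)/155 ≈ 15.394 - 0.12806*I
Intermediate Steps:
b = 787 (b = 4 + 783 = 787)
l(k, V) = 1/(12 + V)
T = -3 + I*sqrt(394) (T = -3 + sqrt(-1181 + 787) = -3 + sqrt(-394) = -3 + I*sqrt(394) ≈ -3.0 + 19.849*I)
g = 24 (g = 1/(1/(12 + 12)) = 1/(1/24) = 24)
g - (1337 + T)/155 = 24 - (1337 + (-3 + I*sqrt(394)))/155 = 24 - (1334 + I*sqrt(394))/155 = 24 - (1334/155 + I*sqrt(394)/155) = 24 + (-1334/155 - I*sqrt(394)/155) = 2386/155 - I*sqrt(394)/155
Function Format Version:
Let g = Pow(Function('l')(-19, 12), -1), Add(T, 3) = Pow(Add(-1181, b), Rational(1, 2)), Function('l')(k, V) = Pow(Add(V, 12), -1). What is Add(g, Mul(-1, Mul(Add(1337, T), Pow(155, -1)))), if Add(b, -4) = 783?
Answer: Add(Rational(2386, 155), Mul(Rational(-1, 155), I, Pow(394, Rational(1, 2)))) ≈ Add(15.394, Mul(-0.12806, I))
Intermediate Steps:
b = 787 (b = Add(4, 783) = 787)
Function('l')(k, V) = Pow(Add(12, V), -1)
T = Add(-3, Mul(I, Pow(394, Rational(1, 2)))) (T = Add(-3, Pow(Add(-1181, 787), Rational(1, 2))) = Add(-3, Pow(-394, Rational(1, 2))) = Add(-3, Mul(I, Pow(394, Rational(1, 2)))) ≈ Add(-3.0000, Mul(19.849, I)))
g = 24 (g = Pow(Pow(Add(12, 12), -1), -1) = Pow(Pow(24, -1), -1) = Pow(Rational(1, 24), -1) = 24)
Add(g, Mul(-1, Mul(Add(1337, T), Pow(155, -1)))) = Add(24, Mul(-1, Mul(Add(1337, Add(-3, Mul(I, Pow(394, Rational(1, 2))))), Pow(155, -1)))) = Add(24, Mul(-1, Mul(Add(1334, Mul(I, Pow(394, Rational(1, 2)))), Rational(1, 155)))) = Add(24, Mul(-1, Add(Rational(1334, 155), Mul(Rational(1, 155), I, Pow(394, Rational(1, 2)))))) = Add(24, Add(Rational(-1334, 155), Mul(Rational(-1, 155), I, Pow(394, Rational(1, 2))))) = Add(Rational(2386, 155), Mul(Rational(-1, 155), I, Pow(394, Rational(1, 2))))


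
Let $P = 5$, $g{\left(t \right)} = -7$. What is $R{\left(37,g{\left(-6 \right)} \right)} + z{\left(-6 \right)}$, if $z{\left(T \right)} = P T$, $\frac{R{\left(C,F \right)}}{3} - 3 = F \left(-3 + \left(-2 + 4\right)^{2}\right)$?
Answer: $-42$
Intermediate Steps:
$R{\left(C,F \right)} = 9 + 3 F$ ($R{\left(C,F \right)} = 9 + 3 F \left(-3 + \left(-2 + 4\right)^{2}\right) = 9 + 3 F \left(-3 + 2^{2}\right) = 9 + 3 F \left(-3 + 4\right) = 9 + 3 F 1 = 9 + 3 F$)
$z{\left(T \right)} = 5 T$
$R{\left(37,g{\left(-6 \right)} \right)} + z{\left(-6 \right)} = \left(9 + 3 \left(-7\right)\right) + 5 \left(-6\right) = \left(9 - 21\right) - 30 = -12 - 30 = -42$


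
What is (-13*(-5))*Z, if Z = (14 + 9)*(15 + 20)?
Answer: 52325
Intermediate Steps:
Z = 805 (Z = 23*35 = 805)
(-13*(-5))*Z = -13*(-5)*805 = 65*805 = 52325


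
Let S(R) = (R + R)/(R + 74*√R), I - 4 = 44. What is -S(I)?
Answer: 24/1357 - 148*√3/1357 ≈ -0.17122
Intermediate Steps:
I = 48 (I = 4 + 44 = 48)
S(R) = 2*R/(R + 74*√R) (S(R) = (2*R)/(R + 74*√R) = 2*R/(R + 74*√R))
-S(I) = -2*48/(48 + 74*√48) = -2*48/(48 + 74*(4*√3)) = -2*48/(48 + 296*√3) = -96/(48 + 296*√3)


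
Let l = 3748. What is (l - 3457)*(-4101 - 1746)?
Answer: -1701477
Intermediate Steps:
(l - 3457)*(-4101 - 1746) = (3748 - 3457)*(-4101 - 1746) = 291*(-5847) = -1701477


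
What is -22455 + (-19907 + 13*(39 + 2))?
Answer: -41829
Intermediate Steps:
-22455 + (-19907 + 13*(39 + 2)) = -22455 + (-19907 + 13*41) = -22455 + (-19907 + 533) = -22455 - 19374 = -41829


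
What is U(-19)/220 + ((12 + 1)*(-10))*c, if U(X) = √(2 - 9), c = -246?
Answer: 31980 + I*√7/220 ≈ 31980.0 + 0.012026*I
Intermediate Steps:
U(X) = I*√7 (U(X) = √(-7) = I*√7)
U(-19)/220 + ((12 + 1)*(-10))*c = (I*√7)/220 + ((12 + 1)*(-10))*(-246) = (I*√7)*(1/220) + (13*(-10))*(-246) = I*√7/220 - 130*(-246) = I*√7/220 + 31980 = 31980 + I*√7/220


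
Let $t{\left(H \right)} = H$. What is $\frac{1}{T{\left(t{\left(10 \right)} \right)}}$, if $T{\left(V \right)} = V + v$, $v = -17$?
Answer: $- \frac{1}{7} \approx -0.14286$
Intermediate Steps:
$T{\left(V \right)} = -17 + V$ ($T{\left(V \right)} = V - 17 = -17 + V$)
$\frac{1}{T{\left(t{\left(10 \right)} \right)}} = \frac{1}{-17 + 10} = \frac{1}{-7} = - \frac{1}{7}$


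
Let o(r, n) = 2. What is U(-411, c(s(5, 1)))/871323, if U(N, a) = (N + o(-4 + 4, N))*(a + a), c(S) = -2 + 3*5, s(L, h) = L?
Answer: -10634/871323 ≈ -0.012204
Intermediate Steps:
c(S) = 13 (c(S) = -2 + 15 = 13)
U(N, a) = 2*a*(2 + N) (U(N, a) = (N + 2)*(a + a) = (2 + N)*(2*a) = 2*a*(2 + N))
U(-411, c(s(5, 1)))/871323 = (2*13*(2 - 411))/871323 = (2*13*(-409))*(1/871323) = -10634*1/871323 = -10634/871323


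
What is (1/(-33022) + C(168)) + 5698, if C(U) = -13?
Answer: 187730069/33022 ≈ 5685.0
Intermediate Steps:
(1/(-33022) + C(168)) + 5698 = (1/(-33022) - 13) + 5698 = (-1/33022 - 13) + 5698 = -429287/33022 + 5698 = 187730069/33022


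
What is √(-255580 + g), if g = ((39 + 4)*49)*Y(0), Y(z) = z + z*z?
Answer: 2*I*√63895 ≈ 505.55*I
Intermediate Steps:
Y(z) = z + z²
g = 0 (g = ((39 + 4)*49)*(0*(1 + 0)) = (43*49)*(0*1) = 2107*0 = 0)
√(-255580 + g) = √(-255580 + 0) = √(-255580) = 2*I*√63895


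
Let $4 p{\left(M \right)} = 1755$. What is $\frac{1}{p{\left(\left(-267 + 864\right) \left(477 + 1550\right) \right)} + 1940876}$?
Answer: $\frac{4}{7765259} \approx 5.1512 \cdot 10^{-7}$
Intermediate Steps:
$p{\left(M \right)} = \frac{1755}{4}$ ($p{\left(M \right)} = \frac{1}{4} \cdot 1755 = \frac{1755}{4}$)
$\frac{1}{p{\left(\left(-267 + 864\right) \left(477 + 1550\right) \right)} + 1940876} = \frac{1}{\frac{1755}{4} + 1940876} = \frac{1}{\frac{7765259}{4}} = \frac{4}{7765259}$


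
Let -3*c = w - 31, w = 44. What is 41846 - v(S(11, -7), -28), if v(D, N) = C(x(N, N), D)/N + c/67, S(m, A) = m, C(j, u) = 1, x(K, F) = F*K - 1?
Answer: 235509853/5628 ≈ 41846.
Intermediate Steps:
x(K, F) = -1 + F*K
c = -13/3 (c = -(44 - 31)/3 = -⅓*13 = -13/3 ≈ -4.3333)
v(D, N) = -13/201 + 1/N (v(D, N) = 1/N - 13/3/67 = 1/N - 13/3*1/67 = 1/N - 13/201 = -13/201 + 1/N)
41846 - v(S(11, -7), -28) = 41846 - (-13/201 + 1/(-28)) = 41846 - (-13/201 - 1/28) = 41846 - 1*(-565/5628) = 41846 + 565/5628 = 235509853/5628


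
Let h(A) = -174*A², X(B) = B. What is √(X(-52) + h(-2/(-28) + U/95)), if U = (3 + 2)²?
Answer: I*√5057566/266 ≈ 8.4545*I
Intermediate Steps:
U = 25 (U = 5² = 25)
√(X(-52) + h(-2/(-28) + U/95)) = √(-52 - 174*(-2/(-28) + 25/95)²) = √(-52 - 174*(-2*(-1/28) + 25*(1/95))²) = √(-52 - 174*(1/14 + 5/19)²) = √(-52 - 174*(89/266)²) = √(-52 - 174*7921/70756) = √(-52 - 689127/35378) = √(-2528783/35378) = I*√5057566/266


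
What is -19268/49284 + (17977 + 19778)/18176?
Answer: 377625563/223946496 ≈ 1.6862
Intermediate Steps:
-19268/49284 + (17977 + 19778)/18176 = -19268*1/49284 + 37755*(1/18176) = -4817/12321 + 37755/18176 = 377625563/223946496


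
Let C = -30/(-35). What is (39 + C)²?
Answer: 77841/49 ≈ 1588.6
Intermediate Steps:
C = 6/7 (C = -30*(-1/35) = 6/7 ≈ 0.85714)
(39 + C)² = (39 + 6/7)² = (279/7)² = 77841/49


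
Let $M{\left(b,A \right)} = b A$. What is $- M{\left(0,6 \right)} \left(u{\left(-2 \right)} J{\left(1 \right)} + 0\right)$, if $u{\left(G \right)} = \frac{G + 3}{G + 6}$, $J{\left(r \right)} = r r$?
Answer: $0$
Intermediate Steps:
$J{\left(r \right)} = r^{2}$
$u{\left(G \right)} = \frac{3 + G}{6 + G}$
$M{\left(b,A \right)} = A b$
$- M{\left(0,6 \right)} \left(u{\left(-2 \right)} J{\left(1 \right)} + 0\right) = - 6 \cdot 0 \left(\frac{3 - 2}{6 - 2} \cdot 1^{2} + 0\right) = \left(-1\right) 0 \left(\frac{1}{4} \cdot 1 \cdot 1 + 0\right) = 0 \left(\frac{1}{4} \cdot 1 \cdot 1 + 0\right) = 0 \left(\frac{1}{4} \cdot 1 + 0\right) = 0 \left(\frac{1}{4} + 0\right) = 0 \cdot \frac{1}{4} = 0$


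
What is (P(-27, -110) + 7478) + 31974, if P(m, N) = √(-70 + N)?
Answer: 39452 + 6*I*√5 ≈ 39452.0 + 13.416*I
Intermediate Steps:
(P(-27, -110) + 7478) + 31974 = (√(-70 - 110) + 7478) + 31974 = (√(-180) + 7478) + 31974 = (6*I*√5 + 7478) + 31974 = (7478 + 6*I*√5) + 31974 = 39452 + 6*I*√5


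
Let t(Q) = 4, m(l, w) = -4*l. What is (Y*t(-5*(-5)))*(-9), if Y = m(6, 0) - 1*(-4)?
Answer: 720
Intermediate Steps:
Y = -20 (Y = -4*6 - 1*(-4) = -24 + 4 = -20)
(Y*t(-5*(-5)))*(-9) = -20*4*(-9) = -80*(-9) = 720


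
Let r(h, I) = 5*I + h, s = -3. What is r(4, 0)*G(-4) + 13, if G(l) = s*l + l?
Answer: 45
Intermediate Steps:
G(l) = -2*l (G(l) = -3*l + l = -2*l)
r(h, I) = h + 5*I
r(4, 0)*G(-4) + 13 = (4 + 5*0)*(-2*(-4)) + 13 = (4 + 0)*8 + 13 = 4*8 + 13 = 32 + 13 = 45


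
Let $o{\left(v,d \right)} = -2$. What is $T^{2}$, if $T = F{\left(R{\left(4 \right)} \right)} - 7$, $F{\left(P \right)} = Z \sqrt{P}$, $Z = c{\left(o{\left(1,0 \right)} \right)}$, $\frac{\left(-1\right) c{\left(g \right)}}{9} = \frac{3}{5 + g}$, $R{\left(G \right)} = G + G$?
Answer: $697 + 252 \sqrt{2} \approx 1053.4$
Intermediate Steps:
$R{\left(G \right)} = 2 G$
$c{\left(g \right)} = - \frac{27}{5 + g}$ ($c{\left(g \right)} = - 9 \frac{3}{5 + g} = - \frac{27}{5 + g}$)
$Z = -9$ ($Z = - \frac{27}{5 - 2} = - \frac{27}{3} = \left(-27\right) \frac{1}{3} = -9$)
$F{\left(P \right)} = - 9 \sqrt{P}$
$T = -7 - 18 \sqrt{2}$ ($T = - 9 \sqrt{2 \cdot 4} - 7 = - 9 \sqrt{8} - 7 = - 9 \cdot 2 \sqrt{2} - 7 = - 18 \sqrt{2} - 7 = -7 - 18 \sqrt{2} \approx -32.456$)
$T^{2} = \left(-7 - 18 \sqrt{2}\right)^{2}$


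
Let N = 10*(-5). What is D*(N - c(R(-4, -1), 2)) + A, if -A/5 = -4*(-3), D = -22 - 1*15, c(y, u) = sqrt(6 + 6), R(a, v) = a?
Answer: 1790 + 74*sqrt(3) ≈ 1918.2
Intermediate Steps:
c(y, u) = 2*sqrt(3) (c(y, u) = sqrt(12) = 2*sqrt(3))
N = -50
D = -37 (D = -22 - 15 = -37)
A = -60 (A = -(-20)*(-3) = -5*12 = -60)
D*(N - c(R(-4, -1), 2)) + A = -37*(-50 - 2*sqrt(3)) - 60 = (1850 + 74*sqrt(3)) - 60 = 1790 + 74*sqrt(3)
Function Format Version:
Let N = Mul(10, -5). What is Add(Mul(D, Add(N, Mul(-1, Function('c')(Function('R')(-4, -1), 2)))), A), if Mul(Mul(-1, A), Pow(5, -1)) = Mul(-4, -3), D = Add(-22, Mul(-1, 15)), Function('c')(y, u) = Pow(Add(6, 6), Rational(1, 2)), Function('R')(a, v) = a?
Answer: Add(1790, Mul(74, Pow(3, Rational(1, 2)))) ≈ 1918.2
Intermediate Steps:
Function('c')(y, u) = Mul(2, Pow(3, Rational(1, 2))) (Function('c')(y, u) = Pow(12, Rational(1, 2)) = Mul(2, Pow(3, Rational(1, 2))))
N = -50
D = -37 (D = Add(-22, -15) = -37)
A = -60 (A = Mul(-5, Mul(-4, -3)) = Mul(-5, 12) = -60)
Add(Mul(D, Add(N, Mul(-1, Function('c')(Function('R')(-4, -1), 2)))), A) = Add(Mul(-37, Add(-50, Mul(-1, Mul(2, Pow(3, Rational(1, 2)))))), -60) = Add(Mul(-37, Add(-50, Mul(-2, Pow(3, Rational(1, 2))))), -60) = Add(Add(1850, Mul(74, Pow(3, Rational(1, 2)))), -60) = Add(1790, Mul(74, Pow(3, Rational(1, 2))))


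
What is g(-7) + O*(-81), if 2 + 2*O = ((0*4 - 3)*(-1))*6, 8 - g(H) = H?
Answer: -633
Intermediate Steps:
g(H) = 8 - H
O = 8 (O = -1 + (((0*4 - 3)*(-1))*6)/2 = -1 + (((0 - 3)*(-1))*6)/2 = -1 + (-3*(-1)*6)/2 = -1 + (3*6)/2 = -1 + (½)*18 = -1 + 9 = 8)
g(-7) + O*(-81) = (8 - 1*(-7)) + 8*(-81) = (8 + 7) - 648 = 15 - 648 = -633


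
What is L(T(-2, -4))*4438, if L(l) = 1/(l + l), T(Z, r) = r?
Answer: -2219/4 ≈ -554.75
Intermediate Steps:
L(l) = 1/(2*l)
L(T(-2, -4))*4438 = ((½)/(-4))*4438 = ((½)*(-¼))*4438 = -⅛*4438 = -2219/4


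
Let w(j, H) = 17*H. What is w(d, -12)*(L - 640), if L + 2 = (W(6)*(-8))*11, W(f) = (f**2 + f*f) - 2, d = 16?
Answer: 1387608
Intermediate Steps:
W(f) = -2 + 2*f**2 (W(f) = (f**2 + f**2) - 2 = 2*f**2 - 2 = -2 + 2*f**2)
L = -6162 (L = -2 + ((-2 + 2*6**2)*(-8))*11 = -2 + ((-2 + 2*36)*(-8))*11 = -2 + ((-2 + 72)*(-8))*11 = -2 + (70*(-8))*11 = -2 - 560*11 = -2 - 6160 = -6162)
w(d, -12)*(L - 640) = (17*(-12))*(-6162 - 640) = -204*(-6802) = 1387608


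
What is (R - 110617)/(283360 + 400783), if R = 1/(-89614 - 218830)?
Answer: -34119149949/211019803492 ≈ -0.16169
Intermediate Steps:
R = -1/308444 (R = 1/(-308444) = -1/308444 ≈ -3.2421e-6)
(R - 110617)/(283360 + 400783) = (-1/308444 - 110617)/(283360 + 400783) = -34119149949/308444/684143 = -34119149949/308444*1/684143 = -34119149949/211019803492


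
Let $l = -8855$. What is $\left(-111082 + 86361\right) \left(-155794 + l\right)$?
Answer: $4070287929$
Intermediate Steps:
$\left(-111082 + 86361\right) \left(-155794 + l\right) = \left(-111082 + 86361\right) \left(-155794 - 8855\right) = \left(-24721\right) \left(-164649\right) = 4070287929$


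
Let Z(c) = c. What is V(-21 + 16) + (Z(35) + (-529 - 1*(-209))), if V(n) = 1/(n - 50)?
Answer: -15676/55 ≈ -285.02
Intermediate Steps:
V(n) = 1/(-50 + n)
V(-21 + 16) + (Z(35) + (-529 - 1*(-209))) = 1/(-50 + (-21 + 16)) + (35 + (-529 - 1*(-209))) = 1/(-50 - 5) + (35 + (-529 + 209)) = 1/(-55) + (35 - 320) = -1/55 - 285 = -15676/55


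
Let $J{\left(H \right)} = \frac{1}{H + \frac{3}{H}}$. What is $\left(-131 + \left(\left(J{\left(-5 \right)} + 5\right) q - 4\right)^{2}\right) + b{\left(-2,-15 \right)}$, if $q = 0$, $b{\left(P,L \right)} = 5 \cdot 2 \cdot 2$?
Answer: $-95$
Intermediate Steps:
$b{\left(P,L \right)} = 20$ ($b{\left(P,L \right)} = 10 \cdot 2 = 20$)
$\left(-131 + \left(\left(J{\left(-5 \right)} + 5\right) q - 4\right)^{2}\right) + b{\left(-2,-15 \right)} = \left(-131 + \left(\left(- \frac{5}{3 + \left(-5\right)^{2}} + 5\right) 0 - 4\right)^{2}\right) + 20 = \left(-131 + \left(\left(- \frac{5}{3 + 25} + 5\right) 0 - 4\right)^{2}\right) + 20 = \left(-131 + \left(\left(- \frac{5}{28} + 5\right) 0 - 4\right)^{2}\right) + 20 = \left(-131 + \left(\frac{135}{28} \cdot 0 - 4\right)^{2}\right) + 20 = \left(-131 + \left(0 - 4\right)^{2}\right) + 20 = \left(-131 + \left(-4\right)^{2}\right) + 20 = \left(-131 + 16\right) + 20 = -115 + 20 = -95$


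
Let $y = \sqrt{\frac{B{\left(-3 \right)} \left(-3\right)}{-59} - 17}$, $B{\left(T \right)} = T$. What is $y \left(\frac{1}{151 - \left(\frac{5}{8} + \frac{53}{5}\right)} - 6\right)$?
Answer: $- \frac{67012 i \sqrt{14927}}{329869} \approx - 24.82 i$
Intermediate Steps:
$y = \frac{2 i \sqrt{14927}}{59}$ ($y = \sqrt{\frac{\left(-3\right) \left(-3\right)}{-59} - 17} = \sqrt{9 \left(- \frac{1}{59}\right) - 17} = \sqrt{- \frac{9}{59} - 17} = \sqrt{- \frac{1012}{59}} = \frac{2 i \sqrt{14927}}{59} \approx 4.1416 i$)
$y \left(\frac{1}{151 - \left(\frac{5}{8} + \frac{53}{5}\right)} - 6\right) = \frac{2 i \sqrt{14927}}{59} \left(\frac{1}{151 - \left(\frac{5}{8} + \frac{53}{5}\right)} - 6\right) = \frac{2 i \sqrt{14927}}{59} \left(\frac{1}{151 - \frac{449}{40}} - 6\right) = \frac{2 i \sqrt{14927}}{59} \left(\frac{1}{\frac{5591}{40}} - 6\right) = \frac{2 i \sqrt{14927}}{59} \left(\frac{40}{5591} - 6\right) = \frac{2 i \sqrt{14927}}{59} \left(- \frac{33506}{5591}\right) = - \frac{67012 i \sqrt{14927}}{329869}$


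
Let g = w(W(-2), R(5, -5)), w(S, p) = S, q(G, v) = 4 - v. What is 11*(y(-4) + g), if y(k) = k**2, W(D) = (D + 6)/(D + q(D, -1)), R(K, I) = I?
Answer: 572/3 ≈ 190.67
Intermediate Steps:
W(D) = (6 + D)/(5 + D) (W(D) = (D + 6)/(D + (4 - 1*(-1))) = (6 + D)/(D + (4 + 1)) = (6 + D)/(D + 5) = (6 + D)/(5 + D))
g = 4/3 (g = (6 - 2)/(5 - 2) = 4/3 ≈ 1.3333)
11*(y(-4) + g) = 11*((-4)**2 + 4/3) = 11*(16 + 4/3) = 11*(52/3) = 572/3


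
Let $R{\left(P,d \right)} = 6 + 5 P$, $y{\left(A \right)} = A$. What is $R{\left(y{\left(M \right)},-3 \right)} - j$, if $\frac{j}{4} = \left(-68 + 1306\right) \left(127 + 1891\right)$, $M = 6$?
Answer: $-9993100$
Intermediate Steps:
$j = 9993136$ ($j = 4 \left(-68 + 1306\right) \left(127 + 1891\right) = 4 \cdot 1238 \cdot 2018 = 4 \cdot 2498284 = 9993136$)
$R{\left(y{\left(M \right)},-3 \right)} - j = \left(6 + 5 \cdot 6\right) - 9993136 = \left(6 + 30\right) - 9993136 = 36 - 9993136 = -9993100$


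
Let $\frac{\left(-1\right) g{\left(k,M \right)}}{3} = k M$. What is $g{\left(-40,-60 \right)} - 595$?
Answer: $-7795$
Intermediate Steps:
$g{\left(k,M \right)} = - 3 M k$ ($g{\left(k,M \right)} = - 3 k M = - 3 M k$)
$g{\left(-40,-60 \right)} - 595 = \left(-3\right) \left(-60\right) \left(-40\right) - 595 = -7200 - 595 = -7795$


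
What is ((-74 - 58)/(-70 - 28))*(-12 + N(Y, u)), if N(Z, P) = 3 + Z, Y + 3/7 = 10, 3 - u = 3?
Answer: 264/343 ≈ 0.76968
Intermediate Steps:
u = 0 (u = 3 - 1*3 = 3 - 3 = 0)
Y = 67/7 (Y = -3/7 + 10 = 67/7 ≈ 9.5714)
((-74 - 58)/(-70 - 28))*(-12 + N(Y, u)) = ((-74 - 58)/(-70 - 28))*(-12 + (3 + 67/7)) = (-132/(-98))*(-12 + 88/7) = -132*(-1/98)*(4/7) = (66/49)*(4/7) = 264/343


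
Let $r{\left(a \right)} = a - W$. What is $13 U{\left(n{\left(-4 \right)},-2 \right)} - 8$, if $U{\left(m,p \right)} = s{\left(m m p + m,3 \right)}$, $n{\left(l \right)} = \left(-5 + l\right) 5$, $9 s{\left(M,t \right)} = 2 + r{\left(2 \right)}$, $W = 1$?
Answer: $- \frac{11}{3} \approx -3.6667$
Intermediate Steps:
$r{\left(a \right)} = -1 + a$ ($r{\left(a \right)} = a - 1 = -1 + a$)
$s{\left(M,t \right)} = \frac{1}{3}$ ($s{\left(M,t \right)} = \frac{2 + \left(-1 + 2\right)}{9} = \frac{2 + 1}{9} = \frac{1}{9} \cdot 3 = \frac{1}{3}$)
$n{\left(l \right)} = -25 + 5 l$
$U{\left(m,p \right)} = \frac{1}{3}$
$13 U{\left(n{\left(-4 \right)},-2 \right)} - 8 = 13 \cdot \frac{1}{3} - 8 = \frac{13}{3} - 8 = - \frac{11}{3}$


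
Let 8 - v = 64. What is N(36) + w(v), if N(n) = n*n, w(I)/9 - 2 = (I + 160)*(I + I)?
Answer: -103518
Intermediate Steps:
v = -56 (v = 8 - 1*64 = 8 - 64 = -56)
w(I) = 18 + 18*I*(160 + I) (w(I) = 18 + 9*((I + 160)*(I + I)) = 18 + 9*((160 + I)*(2*I)) = 18 + 9*(2*I*(160 + I)) = 18 + 18*I*(160 + I))
N(n) = n²
N(36) + w(v) = 36² + (18 + 18*(-56)² + 2880*(-56)) = 1296 + (18 + 18*3136 - 161280) = 1296 + (18 + 56448 - 161280) = 1296 - 104814 = -103518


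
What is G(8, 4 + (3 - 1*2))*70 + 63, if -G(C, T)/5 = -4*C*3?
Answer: 33663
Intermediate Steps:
G(C, T) = 60*C (G(C, T) = -5*(-4*C)*3 = -(-60)*C = 60*C)
G(8, 4 + (3 - 1*2))*70 + 63 = (60*8)*70 + 63 = 480*70 + 63 = 33600 + 63 = 33663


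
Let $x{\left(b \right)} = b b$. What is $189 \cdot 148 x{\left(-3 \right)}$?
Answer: $251748$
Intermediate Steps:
$x{\left(b \right)} = b^{2}$
$189 \cdot 148 x{\left(-3 \right)} = 189 \cdot 148 \left(-3\right)^{2} = 27972 \cdot 9 = 251748$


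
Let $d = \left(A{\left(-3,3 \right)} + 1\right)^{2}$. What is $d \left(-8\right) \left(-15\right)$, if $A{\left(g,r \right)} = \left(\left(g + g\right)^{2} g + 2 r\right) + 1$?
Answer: $1200000$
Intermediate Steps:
$A{\left(g,r \right)} = 1 + 2 r + 4 g^{3}$ ($A{\left(g,r \right)} = \left(\left(2 g\right)^{2} g + 2 r\right) + 1 = \left(4 g^{2} g + 2 r\right) + 1 = \left(4 g^{3} + 2 r\right) + 1 = \left(2 r + 4 g^{3}\right) + 1 = 1 + 2 r + 4 g^{3}$)
$d = 10000$ ($d = \left(\left(1 + 2 \cdot 3 + 4 \left(-3\right)^{3}\right) + 1\right)^{2} = \left(\left(1 + 6 + 4 \left(-27\right)\right) + 1\right)^{2} = \left(\left(1 + 6 - 108\right) + 1\right)^{2} = \left(-101 + 1\right)^{2} = \left(-100\right)^{2} = 10000$)
$d \left(-8\right) \left(-15\right) = 10000 \left(-8\right) \left(-15\right) = \left(-80000\right) \left(-15\right) = 1200000$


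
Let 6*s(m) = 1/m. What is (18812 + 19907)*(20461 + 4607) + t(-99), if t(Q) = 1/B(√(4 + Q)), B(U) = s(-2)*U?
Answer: 970607892 + 12*I*√95/95 ≈ 9.7061e+8 + 1.2312*I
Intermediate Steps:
s(m) = 1/(6*m)
B(U) = -U/12 (B(U) = ((⅙)/(-2))*U = ((⅙)*(-½))*U = -U/12)
t(Q) = -12/√(4 + Q) (t(Q) = 1/(-√(4 + Q)/12) = -12/√(4 + Q))
(18812 + 19907)*(20461 + 4607) + t(-99) = (18812 + 19907)*(20461 + 4607) - 12/√(4 - 99) = 38719*25068 - (-12)*I*√95/95 = 970607892 - (-12)*I*√95/95 = 970607892 + 12*I*√95/95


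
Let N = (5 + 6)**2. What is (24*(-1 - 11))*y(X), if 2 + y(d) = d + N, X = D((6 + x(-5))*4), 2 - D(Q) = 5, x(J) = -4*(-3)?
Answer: -33408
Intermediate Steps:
x(J) = 12
D(Q) = -3 (D(Q) = 2 - 1*5 = 2 - 5 = -3)
X = -3
N = 121 (N = 11**2 = 121)
y(d) = 119 + d (y(d) = -2 + (d + 121) = -2 + (121 + d) = 119 + d)
(24*(-1 - 11))*y(X) = (24*(-1 - 11))*(119 - 3) = (24*(-12))*116 = -288*116 = -33408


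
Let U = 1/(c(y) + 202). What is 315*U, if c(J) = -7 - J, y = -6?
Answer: 105/67 ≈ 1.5672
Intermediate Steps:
U = 1/201 (U = 1/((-7 - 1*(-6)) + 202) = 1/((-7 + 6) + 202) = 1/(-1 + 202) = 1/201 ≈ 0.0049751)
315*U = 315*(1/201) = 105/67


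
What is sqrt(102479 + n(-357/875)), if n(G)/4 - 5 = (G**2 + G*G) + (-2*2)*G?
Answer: sqrt(1601669683)/125 ≈ 320.17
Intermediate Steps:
n(G) = 20 - 16*G + 8*G**2 (n(G) = 20 + 4*((G**2 + G*G) + (-2*2)*G) = 20 + 4*((G**2 + G**2) - 4*G) = 20 + 4*(2*G**2 - 4*G) = 20 + 4*(-4*G + 2*G**2) = 20 + (-16*G + 8*G**2) = 20 - 16*G + 8*G**2)
sqrt(102479 + n(-357/875)) = sqrt(102479 + (20 - (-5712)/875 + 8*(-357/875)**2)) = sqrt(102479 + (20 - (-5712)/875 + 8*(-357*1/875)**2)) = sqrt(102479 + (20 - 16*(-51/125) + 8*(-51/125)**2)) = sqrt(102479 + (20 + 816/125 + 8*(2601/15625))) = sqrt(102479 + (20 + 816/125 + 20808/15625)) = sqrt(102479 + 435308/15625) = sqrt(1601669683/15625) = sqrt(1601669683)/125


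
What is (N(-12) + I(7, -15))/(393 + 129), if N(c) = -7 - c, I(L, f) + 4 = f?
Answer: -7/261 ≈ -0.026820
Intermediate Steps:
I(L, f) = -4 + f
(N(-12) + I(7, -15))/(393 + 129) = ((-7 - 1*(-12)) + (-4 - 15))/(393 + 129) = ((-7 + 12) - 19)/522 = (5 - 19)*(1/522) = -14*1/522 = -7/261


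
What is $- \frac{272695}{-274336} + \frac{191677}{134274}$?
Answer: $\frac{44599874951}{18418096032} \approx 2.4215$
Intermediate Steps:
$- \frac{272695}{-274336} + \frac{191677}{134274} = \left(-272695\right) \left(- \frac{1}{274336}\right) + 191677 \cdot \frac{1}{134274} = \frac{272695}{274336} + \frac{191677}{134274} = \frac{44599874951}{18418096032}$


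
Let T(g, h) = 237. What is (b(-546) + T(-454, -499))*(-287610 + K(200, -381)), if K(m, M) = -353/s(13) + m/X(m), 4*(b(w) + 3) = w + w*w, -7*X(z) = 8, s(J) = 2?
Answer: -85958235519/4 ≈ -2.1490e+10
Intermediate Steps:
X(z) = -8/7 (X(z) = -⅐*8 = -8/7)
b(w) = -3 + w/4 + w²/4 (b(w) = -3 + (w + w*w)/4 = -3 + (w + w²)/4 = -3 + (w/4 + w²/4) = -3 + w/4 + w²/4)
K(m, M) = -353/2 - 7*m/8 (K(m, M) = -353/2 + m/(-8/7) = -353*½ + m*(-7/8) = -353/2 - 7*m/8)
(b(-546) + T(-454, -499))*(-287610 + K(200, -381)) = ((-3 + (¼)*(-546) + (¼)*(-546)²) + 237)*(-287610 + (-353/2 - 7/8*200)) = ((-3 - 273/2 + (¼)*298116) + 237)*(-287610 + (-353/2 - 175)) = ((-3 - 273/2 + 74529) + 237)*(-287610 - 703/2) = (148779/2 + 237)*(-575923/2) = (149253/2)*(-575923/2) = -85958235519/4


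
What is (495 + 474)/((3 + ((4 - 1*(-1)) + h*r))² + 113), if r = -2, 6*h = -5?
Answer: 8721/1858 ≈ 4.6938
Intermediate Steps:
h = -⅚ (h = (⅙)*(-5) = -⅚ ≈ -0.83333)
(495 + 474)/((3 + ((4 - 1*(-1)) + h*r))² + 113) = (495 + 474)/((3 + ((4 - 1*(-1)) - ⅚*(-2)))² + 113) = 969/((3 + ((4 + 1) + 5/3))² + 113) = 969/((3 + (5 + 5/3))² + 113) = 969/((3 + 20/3)² + 113) = 969/((29/3)² + 113) = 969/(841/9 + 113) = 969/(1858/9) = 969*(9/1858) = 8721/1858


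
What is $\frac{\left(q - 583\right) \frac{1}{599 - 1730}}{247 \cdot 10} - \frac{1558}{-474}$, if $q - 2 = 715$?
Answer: $\frac{362693212}{110346015} \approx 3.2869$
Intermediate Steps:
$q = 717$ ($q = 2 + 715 = 717$)
$\frac{\left(q - 583\right) \frac{1}{599 - 1730}}{247 \cdot 10} - \frac{1558}{-474} = \frac{\left(717 - 583\right) \frac{1}{599 - 1730}}{247 \cdot 10} - \frac{1558}{-474} = \frac{134 \frac{1}{-1131}}{2470} - - \frac{779}{237} = 134 \left(- \frac{1}{1131}\right) \frac{1}{2470} + \frac{779}{237} = \left(- \frac{134}{1131}\right) \frac{1}{2470} + \frac{779}{237} = - \frac{67}{1396785} + \frac{779}{237} = \frac{362693212}{110346015}$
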